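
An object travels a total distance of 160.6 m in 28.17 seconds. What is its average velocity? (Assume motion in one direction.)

v_avg = Δd / Δt = 160.6 / 28.17 = 5.7 m/s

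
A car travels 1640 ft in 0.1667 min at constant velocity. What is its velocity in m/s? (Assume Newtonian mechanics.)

d = 1640 ft × 0.3048 = 499.872 m
t = 0.1667 min × 60.0 = 10.002 s
v = d / t = 499.872 / 10.002 = 49.98 m/s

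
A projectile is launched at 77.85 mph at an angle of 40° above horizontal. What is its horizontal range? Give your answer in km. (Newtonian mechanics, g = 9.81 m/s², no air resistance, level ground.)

v₀ = 77.85 mph × 0.44704 = 34.8021 m/s
R = v₀² × sin(2θ) / g = 34.8021² × sin(2 × 40°) / 9.81 = 1211.19 × 0.984808 / 9.81 = 121.589 m
R = 121.589 m / 1000.0 = 0.1216 km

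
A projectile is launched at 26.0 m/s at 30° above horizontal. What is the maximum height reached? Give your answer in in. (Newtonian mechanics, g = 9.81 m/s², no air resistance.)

H = v₀² × sin²(θ) / (2g) = 26.0² × sin(30°)² / (2 × 9.81) = 676.0 × 0.25 / 19.62 = 8.61366 m
H = 8.61366 m / 0.0254 = 339.1 in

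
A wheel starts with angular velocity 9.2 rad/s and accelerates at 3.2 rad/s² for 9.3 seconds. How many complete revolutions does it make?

θ = ω₀t + ½αt² = 9.2×9.3 + ½×3.2×9.3² = 223.944 rad
Total revolutions = θ/(2π) = 223.944/(2π) = 35.64
Complete revolutions = ⌊35.64⌋ = 35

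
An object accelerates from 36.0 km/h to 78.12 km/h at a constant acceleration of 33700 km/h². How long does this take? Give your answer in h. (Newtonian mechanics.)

v₀ = 36.0 km/h × 0.2777777777777778 = 10.0 m/s
v = 78.12 km/h × 0.2777777777777778 = 21.7 m/s
a = 33700 km/h² × 7.716049382716049e-05 = 2.60031 m/s²
t = (v - v₀) / a = (21.7 - 10.0) / 2.60031 = 4.49946 s
t = 4.49946 s / 3600.0 = 0.00125 h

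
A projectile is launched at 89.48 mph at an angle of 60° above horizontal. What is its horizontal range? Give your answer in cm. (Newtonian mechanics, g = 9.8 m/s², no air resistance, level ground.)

v₀ = 89.48 mph × 0.44704 = 40.0011 m/s
R = v₀² × sin(2θ) / g = 40.0011² × sin(2 × 60°) / 9.8 = 1600.09 × 0.866025 / 9.8 = 141.4 m
R = 141.4 m / 0.01 = 14140 cm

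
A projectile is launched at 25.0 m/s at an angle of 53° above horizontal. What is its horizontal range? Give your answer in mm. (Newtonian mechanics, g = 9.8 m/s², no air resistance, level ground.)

R = v₀² × sin(2θ) / g = 25.0² × sin(2 × 53°) / 9.8 = 625.0 × 0.961262 / 9.8 = 61.305 m
R = 61.305 m / 0.001 = 61300 mm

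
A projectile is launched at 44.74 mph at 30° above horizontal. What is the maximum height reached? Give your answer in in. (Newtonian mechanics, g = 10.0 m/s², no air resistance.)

v₀ = 44.74 mph × 0.44704 = 20.0006 m/s
H = v₀² × sin²(θ) / (2g) = 20.0006² × sin(30°)² / (2 × 10.0) = 400.024 × 0.25 / 20.0 = 5.0003 m
H = 5.0003 m / 0.0254 = 196.9 in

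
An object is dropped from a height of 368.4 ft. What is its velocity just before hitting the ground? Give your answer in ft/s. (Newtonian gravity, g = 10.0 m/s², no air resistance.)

h = 368.4 ft × 0.3048 = 112.288 m
v = √(2gh) = √(2 × 10.0 × 112.288) = 47.3895 m/s
v = 47.3895 m/s / 0.3048 = 155.5 ft/s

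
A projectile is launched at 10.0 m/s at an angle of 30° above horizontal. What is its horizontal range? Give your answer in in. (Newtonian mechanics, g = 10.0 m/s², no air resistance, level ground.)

R = v₀² × sin(2θ) / g = 10.0² × sin(2 × 30°) / 10.0 = 100.0 × 0.866025 / 10.0 = 8.66025 m
R = 8.66025 m / 0.0254 = 341.0 in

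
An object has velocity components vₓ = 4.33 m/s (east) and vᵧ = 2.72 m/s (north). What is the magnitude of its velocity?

|v| = √(vₓ² + vᵧ²) = √(4.33² + 2.72²) = √(26.1473) = 5.11 m/s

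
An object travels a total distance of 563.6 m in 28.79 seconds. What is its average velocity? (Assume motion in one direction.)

v_avg = Δd / Δt = 563.6 / 28.79 = 19.58 m/s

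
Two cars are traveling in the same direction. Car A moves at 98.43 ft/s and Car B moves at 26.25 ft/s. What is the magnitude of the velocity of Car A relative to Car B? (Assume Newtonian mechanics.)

v_rel = |v_A - v_B| = |98.43 - 26.25| = 72.18 ft/s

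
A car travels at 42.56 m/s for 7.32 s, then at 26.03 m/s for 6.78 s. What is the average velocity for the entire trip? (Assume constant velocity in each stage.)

d₁ = v₁t₁ = 42.56 × 7.32 = 311.5392 m
d₂ = v₂t₂ = 26.03 × 6.78 = 176.4834 m
d_total = 488.0226 m, t_total = 14.1 s
v_avg = d_total/t_total = 488.0226/14.1 = 34.61 m/s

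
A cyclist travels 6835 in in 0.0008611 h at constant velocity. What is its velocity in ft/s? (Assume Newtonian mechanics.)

d = 6835 in × 0.0254 = 173.609 m
t = 0.0008611 h × 3600.0 = 3.09996 s
v = d / t = 173.609 / 3.09996 = 56.0036 m/s
v = 56.0036 m/s / 0.3048 = 183.7 ft/s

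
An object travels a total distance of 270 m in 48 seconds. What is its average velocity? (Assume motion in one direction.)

v_avg = Δd / Δt = 270 / 48 = 5.62 m/s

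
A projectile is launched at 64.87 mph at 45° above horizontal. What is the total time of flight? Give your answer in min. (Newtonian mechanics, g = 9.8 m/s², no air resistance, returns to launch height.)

v₀ = 64.87 mph × 0.44704 = 28.9995 m/s
T = 2 × v₀ × sin(θ) / g = 2 × 28.9995 × sin(45°) / 9.8 = 2 × 28.9995 × 0.707107 / 9.8 = 4.18485 s
T = 4.18485 s / 60.0 = 0.06975 min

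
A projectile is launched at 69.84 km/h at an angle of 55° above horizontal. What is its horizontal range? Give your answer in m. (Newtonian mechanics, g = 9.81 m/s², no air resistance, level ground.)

v₀ = 69.84 km/h × 0.2777777777777778 = 19.4 m/s
R = v₀² × sin(2θ) / g = 19.4² × sin(2 × 55°) / 9.81 = 376.36 × 0.939693 / 9.81 = 36.05 m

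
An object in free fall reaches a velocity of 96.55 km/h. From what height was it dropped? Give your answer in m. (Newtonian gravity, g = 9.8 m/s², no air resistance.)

v = 96.55 km/h × 0.2777777777777778 = 26.8194 m/s
h = v² / (2g) = 26.8194² / (2 × 9.8) = 36.7 m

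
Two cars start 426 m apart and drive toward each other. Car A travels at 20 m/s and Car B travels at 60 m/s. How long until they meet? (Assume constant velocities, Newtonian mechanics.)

Combined speed: v_combined = 20 + 60 = 80 m/s
Time to meet: t = d/v_combined = 426/80 = 5.33 s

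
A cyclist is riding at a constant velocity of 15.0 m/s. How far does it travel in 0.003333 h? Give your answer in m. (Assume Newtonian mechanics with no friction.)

t = 0.003333 h × 3600.0 = 11.9988 s
d = v × t = 15.0 × 11.9988 = 180.0 m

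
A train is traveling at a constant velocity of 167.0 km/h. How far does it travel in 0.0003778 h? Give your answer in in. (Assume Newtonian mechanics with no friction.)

v = 167.0 km/h × 0.2777777777777778 = 46.3889 m/s
t = 0.0003778 h × 3600.0 = 1.36008 s
d = v × t = 46.3889 × 1.36008 = 63.0926 m
d = 63.0926 m / 0.0254 = 2484 in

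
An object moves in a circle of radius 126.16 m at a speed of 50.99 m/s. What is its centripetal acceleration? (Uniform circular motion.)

a_c = v²/r = 50.99²/126.16 = 2599.9801/126.16 = 20.61 m/s²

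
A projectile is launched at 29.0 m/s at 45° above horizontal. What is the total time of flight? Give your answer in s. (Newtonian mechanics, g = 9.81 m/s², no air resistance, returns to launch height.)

T = 2 × v₀ × sin(θ) / g = 2 × 29.0 × sin(45°) / 9.81 = 2 × 29.0 × 0.707107 / 9.81 = 4.181 s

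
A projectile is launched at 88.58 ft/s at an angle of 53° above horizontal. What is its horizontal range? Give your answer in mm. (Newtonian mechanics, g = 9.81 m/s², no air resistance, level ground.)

v₀ = 88.58 ft/s × 0.3048 = 26.9992 m/s
R = v₀² × sin(2θ) / g = 26.9992² × sin(2 × 53°) / 9.81 = 728.957 × 0.961262 / 9.81 = 71.429 m
R = 71.429 m / 0.001 = 71430 mm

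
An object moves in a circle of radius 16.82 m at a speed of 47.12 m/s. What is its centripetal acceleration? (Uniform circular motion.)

a_c = v²/r = 47.12²/16.82 = 2220.2944/16.82 = 132.0 m/s²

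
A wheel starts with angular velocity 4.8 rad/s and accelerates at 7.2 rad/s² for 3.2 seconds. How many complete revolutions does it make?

θ = ω₀t + ½αt² = 4.8×3.2 + ½×7.2×3.2² = 52.224 rad
Total revolutions = θ/(2π) = 52.224/(2π) = 8.31
Complete revolutions = ⌊8.31⌋ = 8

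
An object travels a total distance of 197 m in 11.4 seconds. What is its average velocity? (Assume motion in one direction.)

v_avg = Δd / Δt = 197 / 11.4 = 17.28 m/s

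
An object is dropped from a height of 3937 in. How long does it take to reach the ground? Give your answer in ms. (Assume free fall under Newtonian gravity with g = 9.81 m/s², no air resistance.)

h = 3937 in × 0.0254 = 99.9998 m
t = √(2h/g) = √(2 × 99.9998 / 9.81) = 4.51523 s
t = 4.51523 s / 0.001 = 4515 ms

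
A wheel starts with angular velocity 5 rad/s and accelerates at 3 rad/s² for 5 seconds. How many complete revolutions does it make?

θ = ω₀t + ½αt² = 5×5 + ½×3×5² = 62.5 rad
Total revolutions = θ/(2π) = 62.5/(2π) = 9.95
Complete revolutions = ⌊9.95⌋ = 9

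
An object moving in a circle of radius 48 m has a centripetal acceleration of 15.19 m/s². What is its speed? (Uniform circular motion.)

v = √(a_c × r) = √(15.19 × 48) = 27.0 m/s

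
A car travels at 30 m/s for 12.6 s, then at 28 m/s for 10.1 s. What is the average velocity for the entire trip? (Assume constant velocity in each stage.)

d₁ = v₁t₁ = 30 × 12.6 = 378.0 m
d₂ = v₂t₂ = 28 × 10.1 = 282.8 m
d_total = 660.8 m, t_total = 22.7 s
v_avg = d_total/t_total = 660.8/22.7 = 29.11 m/s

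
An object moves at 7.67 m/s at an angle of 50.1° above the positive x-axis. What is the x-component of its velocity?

vₓ = v cos(θ) = 7.67 × cos(50.1°) = 4.92 m/s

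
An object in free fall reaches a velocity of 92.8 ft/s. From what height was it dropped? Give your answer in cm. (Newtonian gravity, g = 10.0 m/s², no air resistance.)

v = 92.8 ft/s × 0.3048 = 28.2854 m/s
h = v² / (2g) = 28.2854² / (2 × 10.0) = 40.0032 m
h = 40.0032 m / 0.01 = 4000 cm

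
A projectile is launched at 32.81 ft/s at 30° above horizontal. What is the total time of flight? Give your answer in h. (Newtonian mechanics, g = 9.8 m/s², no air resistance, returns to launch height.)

v₀ = 32.81 ft/s × 0.3048 = 10.0005 m/s
T = 2 × v₀ × sin(θ) / g = 2 × 10.0005 × sin(30°) / 9.8 = 2 × 10.0005 × 0.5 / 9.8 = 1.02046 s
T = 1.02046 s / 3600.0 = 0.0002835 h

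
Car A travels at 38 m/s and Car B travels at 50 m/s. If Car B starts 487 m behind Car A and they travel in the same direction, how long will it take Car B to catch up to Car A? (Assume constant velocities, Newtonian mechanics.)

Relative speed: v_rel = 50 - 38 = 12 m/s
Time to catch: t = d₀/v_rel = 487/12 = 40.58 s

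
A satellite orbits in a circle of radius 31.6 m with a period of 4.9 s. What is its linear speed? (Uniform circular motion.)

v = 2πr/T = 2π×31.6/4.9 = 40.52 m/s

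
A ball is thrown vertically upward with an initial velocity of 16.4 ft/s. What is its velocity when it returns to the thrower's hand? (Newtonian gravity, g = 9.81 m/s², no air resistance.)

By conservation of energy (no air resistance), the ball returns to the throw height with the same speed as launch, but directed downward.
|v_ground| = v₀ = 16.4 ft/s
v_ground = 16.4 ft/s (downward)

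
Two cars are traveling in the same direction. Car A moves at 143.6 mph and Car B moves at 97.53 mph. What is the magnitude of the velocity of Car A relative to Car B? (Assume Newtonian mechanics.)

v_rel = |v_A - v_B| = |143.6 - 97.53| = 46.07 mph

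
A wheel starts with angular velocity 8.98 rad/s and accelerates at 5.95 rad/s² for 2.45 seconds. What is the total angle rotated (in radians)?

θ = ω₀t + ½αt² = 8.98×2.45 + ½×5.95×2.45² = 39.86 rad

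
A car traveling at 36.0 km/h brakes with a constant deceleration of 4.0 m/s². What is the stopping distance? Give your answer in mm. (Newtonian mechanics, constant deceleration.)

v₀ = 36.0 km/h × 0.2777777777777778 = 10.0 m/s
d = v₀² / (2a) = 10.0² / (2 × 4.0) = 100.0 / 8.0 = 12.5 m
d = 12.5 m / 0.001 = 12500 mm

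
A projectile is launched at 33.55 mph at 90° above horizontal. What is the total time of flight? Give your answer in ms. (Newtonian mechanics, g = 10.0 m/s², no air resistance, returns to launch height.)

v₀ = 33.55 mph × 0.44704 = 14.9982 m/s
T = 2 × v₀ × sin(θ) / g = 2 × 14.9982 × sin(90°) / 10.0 = 2 × 14.9982 × 1.0 / 10.0 = 2.99964 s
T = 2.99964 s / 0.001 = 3000 ms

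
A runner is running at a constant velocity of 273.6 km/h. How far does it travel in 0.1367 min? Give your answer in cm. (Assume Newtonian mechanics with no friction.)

v = 273.6 km/h × 0.2777777777777778 = 76.0 m/s
t = 0.1367 min × 60.0 = 8.202 s
d = v × t = 76.0 × 8.202 = 623.352 m
d = 623.352 m / 0.01 = 62340 cm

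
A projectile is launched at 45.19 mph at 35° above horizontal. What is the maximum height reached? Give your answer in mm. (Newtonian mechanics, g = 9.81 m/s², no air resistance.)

v₀ = 45.19 mph × 0.44704 = 20.2017 m/s
H = v₀² × sin²(θ) / (2g) = 20.2017² × sin(35°)² / (2 × 9.81) = 408.109 × 0.32899 / 19.62 = 6.84321 m
H = 6.84321 m / 0.001 = 6843 mm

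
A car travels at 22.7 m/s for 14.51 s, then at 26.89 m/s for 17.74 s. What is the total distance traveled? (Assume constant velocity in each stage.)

d₁ = v₁t₁ = 22.7 × 14.51 = 329.377 m
d₂ = v₂t₂ = 26.89 × 17.74 = 477.0286 m
d_total = 329.377 + 477.0286 = 806.41 m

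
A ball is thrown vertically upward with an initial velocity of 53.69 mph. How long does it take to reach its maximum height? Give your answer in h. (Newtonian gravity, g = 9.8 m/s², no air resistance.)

v₀ = 53.69 mph × 0.44704 = 24.0016 m/s
t_up = v₀ / g = 24.0016 / 9.8 = 2.44914 s
t_up = 2.44914 s / 3600.0 = 0.0006803 h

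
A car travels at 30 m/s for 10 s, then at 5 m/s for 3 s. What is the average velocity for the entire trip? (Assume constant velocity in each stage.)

d₁ = v₁t₁ = 30 × 10 = 300 m
d₂ = v₂t₂ = 5 × 3 = 15 m
d_total = 315 m, t_total = 13 s
v_avg = d_total/t_total = 315/13 = 24.23 m/s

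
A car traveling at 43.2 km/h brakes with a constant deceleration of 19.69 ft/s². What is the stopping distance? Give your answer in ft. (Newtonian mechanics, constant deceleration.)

v₀ = 43.2 km/h × 0.2777777777777778 = 12.0 m/s
a = 19.69 ft/s² × 0.3048 = 6.00151 m/s²
d = v₀² / (2a) = 12.0² / (2 × 6.00151) = 144.0 / 12.003 = 11.997 m
d = 11.997 m / 0.3048 = 39.36 ft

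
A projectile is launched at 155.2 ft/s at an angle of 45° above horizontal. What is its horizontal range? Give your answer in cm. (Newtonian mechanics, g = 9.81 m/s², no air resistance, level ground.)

v₀ = 155.2 ft/s × 0.3048 = 47.305 m/s
R = v₀² × sin(2θ) / g = 47.305² × sin(2 × 45°) / 9.81 = 2237.76 × 1.0 / 9.81 = 228.11 m
R = 228.11 m / 0.01 = 22810 cm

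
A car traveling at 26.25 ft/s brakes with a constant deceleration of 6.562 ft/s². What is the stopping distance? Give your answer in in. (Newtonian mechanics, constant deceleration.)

v₀ = 26.25 ft/s × 0.3048 = 8.001 m/s
a = 6.562 ft/s² × 0.3048 = 2.0001 m/s²
d = v₀² / (2a) = 8.001² / (2 × 2.0001) = 64.016 / 4.0002 = 16.0032 m
d = 16.0032 m / 0.0254 = 630.0 in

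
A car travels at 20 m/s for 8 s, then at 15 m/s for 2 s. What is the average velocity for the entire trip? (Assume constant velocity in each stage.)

d₁ = v₁t₁ = 20 × 8 = 160 m
d₂ = v₂t₂ = 15 × 2 = 30 m
d_total = 190 m, t_total = 10 s
v_avg = d_total/t_total = 190/10 = 19.0 m/s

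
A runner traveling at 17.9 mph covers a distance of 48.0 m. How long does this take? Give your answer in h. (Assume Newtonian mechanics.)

v = 17.9 mph × 0.44704 = 8.00202 m/s
t = d / v = 48.0 / 8.00202 = 5.99849 s
t = 5.99849 s / 3600.0 = 0.001666 h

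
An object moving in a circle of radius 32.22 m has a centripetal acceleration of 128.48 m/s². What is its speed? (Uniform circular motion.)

v = √(a_c × r) = √(128.48 × 32.22) = 64.34 m/s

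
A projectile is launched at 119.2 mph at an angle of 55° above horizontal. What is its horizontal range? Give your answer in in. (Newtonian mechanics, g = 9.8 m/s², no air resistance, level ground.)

v₀ = 119.2 mph × 0.44704 = 53.2872 m/s
R = v₀² × sin(2θ) / g = 53.2872² × sin(2 × 55°) / 9.8 = 2839.53 × 0.939693 / 9.8 = 272.274 m
R = 272.274 m / 0.0254 = 10720 in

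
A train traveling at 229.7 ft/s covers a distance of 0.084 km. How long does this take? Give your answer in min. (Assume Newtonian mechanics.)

d = 0.084 km × 1000.0 = 84.0 m
v = 229.7 ft/s × 0.3048 = 70.0126 m/s
t = d / v = 84.0 / 70.0126 = 1.19978 s
t = 1.19978 s / 60.0 = 0.02 min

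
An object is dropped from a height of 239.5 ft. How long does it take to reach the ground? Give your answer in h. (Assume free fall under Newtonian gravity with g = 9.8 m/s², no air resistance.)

h = 239.5 ft × 0.3048 = 72.9996 m
t = √(2h/g) = √(2 × 72.9996 / 9.8) = 3.85978 s
t = 3.85978 s / 3600.0 = 0.001072 h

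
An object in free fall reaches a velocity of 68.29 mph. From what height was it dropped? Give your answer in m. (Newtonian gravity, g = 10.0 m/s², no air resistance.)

v = 68.29 mph × 0.44704 = 30.5284 m/s
h = v² / (2g) = 30.5284² / (2 × 10.0) = 46.6 m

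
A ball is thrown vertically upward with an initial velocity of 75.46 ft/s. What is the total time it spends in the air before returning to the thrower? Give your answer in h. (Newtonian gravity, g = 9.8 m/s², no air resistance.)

v₀ = 75.46 ft/s × 0.3048 = 23.0002 m/s
t_total = 2 × v₀ / g = 2 × 23.0002 / 9.8 = 4.69392 s
t_total = 4.69392 s / 3600.0 = 0.001304 h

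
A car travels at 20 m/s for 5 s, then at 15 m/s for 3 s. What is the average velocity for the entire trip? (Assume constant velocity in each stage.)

d₁ = v₁t₁ = 20 × 5 = 100 m
d₂ = v₂t₂ = 15 × 3 = 45 m
d_total = 145 m, t_total = 8 s
v_avg = d_total/t_total = 145/8 = 18.12 m/s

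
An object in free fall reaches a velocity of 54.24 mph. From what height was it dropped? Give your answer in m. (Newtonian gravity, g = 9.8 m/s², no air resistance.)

v = 54.24 mph × 0.44704 = 24.2474 m/s
h = v² / (2g) = 24.2474² / (2 × 9.8) = 30.0 m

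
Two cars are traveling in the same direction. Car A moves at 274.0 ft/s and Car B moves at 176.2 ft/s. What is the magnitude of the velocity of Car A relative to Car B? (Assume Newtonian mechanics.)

v_rel = |v_A - v_B| = |274.0 - 176.2| = 97.8 ft/s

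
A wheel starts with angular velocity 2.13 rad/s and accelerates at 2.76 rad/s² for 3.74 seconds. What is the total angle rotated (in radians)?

θ = ω₀t + ½αt² = 2.13×3.74 + ½×2.76×3.74² = 27.27 rad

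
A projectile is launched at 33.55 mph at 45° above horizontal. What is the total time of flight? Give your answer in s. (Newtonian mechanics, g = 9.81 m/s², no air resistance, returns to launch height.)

v₀ = 33.55 mph × 0.44704 = 14.9982 m/s
T = 2 × v₀ × sin(θ) / g = 2 × 14.9982 × sin(45°) / 9.81 = 2 × 14.9982 × 0.707107 / 9.81 = 2.162 s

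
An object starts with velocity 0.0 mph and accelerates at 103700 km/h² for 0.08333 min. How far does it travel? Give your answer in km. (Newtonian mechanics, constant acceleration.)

v₀ = 0.0 mph × 0.44704 = 0.0 m/s
a = 103700 km/h² × 7.716049382716049e-05 = 8.00154 m/s²
t = 0.08333 min × 60.0 = 4.9998 s
d = v₀ × t + ½ × a × t² = 0.0 × 4.9998 + 0.5 × 8.00154 × 4.9998² = 100.011 m
d = 100.011 m / 1000.0 = 0.1 km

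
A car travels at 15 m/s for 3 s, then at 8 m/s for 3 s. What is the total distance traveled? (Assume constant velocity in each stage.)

d₁ = v₁t₁ = 15 × 3 = 45 m
d₂ = v₂t₂ = 8 × 3 = 24 m
d_total = 45 + 24 = 69 m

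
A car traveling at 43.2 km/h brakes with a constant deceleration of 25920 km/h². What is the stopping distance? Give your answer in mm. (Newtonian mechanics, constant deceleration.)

v₀ = 43.2 km/h × 0.2777777777777778 = 12.0 m/s
a = 25920 km/h² × 7.716049382716049e-05 = 2.0 m/s²
d = v₀² / (2a) = 12.0² / (2 × 2.0) = 144.0 / 4.0 = 36.0 m
d = 36.0 m / 0.001 = 36000 mm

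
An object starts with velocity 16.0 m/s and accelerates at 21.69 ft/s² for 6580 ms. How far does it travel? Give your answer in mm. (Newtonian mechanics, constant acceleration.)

a = 21.69 ft/s² × 0.3048 = 6.61111 m/s²
t = 6580 ms × 0.001 = 6.58 s
d = v₀ × t + ½ × a × t² = 16.0 × 6.58 + 0.5 × 6.61111 × 6.58² = 248.399 m
d = 248.399 m / 0.001 = 248400 mm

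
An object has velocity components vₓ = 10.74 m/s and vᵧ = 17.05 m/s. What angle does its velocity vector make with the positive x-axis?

θ = arctan(vᵧ/vₓ) = arctan(17.05/10.74) = 57.79°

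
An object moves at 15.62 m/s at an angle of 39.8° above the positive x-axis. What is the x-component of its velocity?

vₓ = v cos(θ) = 15.62 × cos(39.8°) = 12.0 m/s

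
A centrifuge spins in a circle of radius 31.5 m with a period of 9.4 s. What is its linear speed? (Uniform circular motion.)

v = 2πr/T = 2π×31.5/9.4 = 21.06 m/s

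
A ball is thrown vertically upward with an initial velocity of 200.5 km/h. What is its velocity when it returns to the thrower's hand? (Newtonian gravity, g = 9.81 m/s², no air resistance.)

By conservation of energy (no air resistance), the ball returns to the throw height with the same speed as launch, but directed downward.
|v_ground| = v₀ = 200.5 km/h
v_ground = 200.5 km/h (downward)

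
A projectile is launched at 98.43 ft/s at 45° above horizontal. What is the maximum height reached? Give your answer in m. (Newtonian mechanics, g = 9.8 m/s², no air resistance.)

v₀ = 98.43 ft/s × 0.3048 = 30.0015 m/s
H = v₀² × sin²(θ) / (2g) = 30.0015² × sin(45°)² / (2 × 9.8) = 900.09 × 0.5 / 19.6 = 22.96 m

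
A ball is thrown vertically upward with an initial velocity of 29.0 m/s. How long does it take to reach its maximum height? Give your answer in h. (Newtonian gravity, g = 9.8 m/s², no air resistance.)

t_up = v₀ / g = 29.0 / 9.8 = 2.95918 s
t_up = 2.95918 s / 3600.0 = 0.000822 h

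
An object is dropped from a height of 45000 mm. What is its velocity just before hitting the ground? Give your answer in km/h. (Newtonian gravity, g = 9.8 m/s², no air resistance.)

h = 45000 mm × 0.001 = 45.0 m
v = √(2gh) = √(2 × 9.8 × 45.0) = 29.6985 m/s
v = 29.6985 m/s / 0.2777777777777778 = 106.9 km/h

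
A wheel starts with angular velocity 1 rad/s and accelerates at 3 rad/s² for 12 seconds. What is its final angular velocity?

ω = ω₀ + αt = 1 + 3 × 12 = 37 rad/s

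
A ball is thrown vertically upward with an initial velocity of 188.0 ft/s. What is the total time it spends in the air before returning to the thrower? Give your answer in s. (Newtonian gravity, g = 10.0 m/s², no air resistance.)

v₀ = 188.0 ft/s × 0.3048 = 57.3024 m/s
t_total = 2 × v₀ / g = 2 × 57.3024 / 10.0 = 11.46 s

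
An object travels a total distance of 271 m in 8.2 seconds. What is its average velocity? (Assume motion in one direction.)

v_avg = Δd / Δt = 271 / 8.2 = 33.05 m/s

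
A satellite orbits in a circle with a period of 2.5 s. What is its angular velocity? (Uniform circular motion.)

ω = 2π/T = 2π/2.5 = 2.5133 rad/s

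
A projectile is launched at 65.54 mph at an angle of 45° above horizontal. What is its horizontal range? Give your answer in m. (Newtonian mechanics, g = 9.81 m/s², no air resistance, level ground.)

v₀ = 65.54 mph × 0.44704 = 29.299 m/s
R = v₀² × sin(2θ) / g = 29.299² × sin(2 × 45°) / 9.81 = 858.431 × 1.0 / 9.81 = 87.51 m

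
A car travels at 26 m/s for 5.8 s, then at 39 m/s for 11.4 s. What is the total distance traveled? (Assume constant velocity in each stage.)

d₁ = v₁t₁ = 26 × 5.8 = 150.8 m
d₂ = v₂t₂ = 39 × 11.4 = 444.6 m
d_total = 150.8 + 444.6 = 595.4 m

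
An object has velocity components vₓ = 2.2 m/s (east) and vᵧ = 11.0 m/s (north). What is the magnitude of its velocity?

|v| = √(vₓ² + vᵧ²) = √(2.2² + 11.0²) = √(125.84) = 11.22 m/s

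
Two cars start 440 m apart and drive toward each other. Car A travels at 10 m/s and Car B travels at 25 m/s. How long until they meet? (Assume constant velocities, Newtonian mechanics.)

Combined speed: v_combined = 10 + 25 = 35 m/s
Time to meet: t = d/v_combined = 440/35 = 12.57 s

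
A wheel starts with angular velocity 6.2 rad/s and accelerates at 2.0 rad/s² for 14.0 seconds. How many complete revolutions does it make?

θ = ω₀t + ½αt² = 6.2×14.0 + ½×2.0×14.0² = 282.8 rad
Total revolutions = θ/(2π) = 282.8/(2π) = 45.01
Complete revolutions = ⌊45.01⌋ = 45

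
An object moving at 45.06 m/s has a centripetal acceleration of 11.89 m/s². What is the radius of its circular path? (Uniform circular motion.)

r = v²/a_c = 45.06²/11.89 = 170.77 m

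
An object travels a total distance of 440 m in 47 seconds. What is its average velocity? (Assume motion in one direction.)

v_avg = Δd / Δt = 440 / 47 = 9.36 m/s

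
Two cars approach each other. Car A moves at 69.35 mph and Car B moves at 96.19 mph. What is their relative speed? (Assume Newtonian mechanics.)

v_rel = v_A + v_B = 69.35 + 96.19 = 165.54 mph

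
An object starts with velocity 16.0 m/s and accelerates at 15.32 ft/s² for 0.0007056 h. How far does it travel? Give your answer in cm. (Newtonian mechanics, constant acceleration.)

a = 15.32 ft/s² × 0.3048 = 4.66954 m/s²
t = 0.0007056 h × 3600.0 = 2.54016 s
d = v₀ × t + ½ × a × t² = 16.0 × 2.54016 + 0.5 × 4.66954 × 2.54016² = 55.7075 m
d = 55.7075 m / 0.01 = 5571 cm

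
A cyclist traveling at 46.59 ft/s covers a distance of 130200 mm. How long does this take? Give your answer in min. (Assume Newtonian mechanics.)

d = 130200 mm × 0.001 = 130.2 m
v = 46.59 ft/s × 0.3048 = 14.2006 m/s
t = d / v = 130.2 / 14.2006 = 9.16863 s
t = 9.16863 s / 60.0 = 0.1528 min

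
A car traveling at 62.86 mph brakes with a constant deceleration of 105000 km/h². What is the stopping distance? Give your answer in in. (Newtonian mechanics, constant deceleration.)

v₀ = 62.86 mph × 0.44704 = 28.1009 m/s
a = 105000 km/h² × 7.716049382716049e-05 = 8.10185 m/s²
d = v₀² / (2a) = 28.1009² / (2 × 8.10185) = 789.661 / 16.2037 = 48.7334 m
d = 48.7334 m / 0.0254 = 1919 in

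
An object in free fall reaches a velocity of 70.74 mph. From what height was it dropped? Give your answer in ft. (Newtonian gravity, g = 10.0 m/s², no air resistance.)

v = 70.74 mph × 0.44704 = 31.6236 m/s
h = v² / (2g) = 31.6236² / (2 × 10.0) = 50.0026 m
h = 50.0026 m / 0.3048 = 164.1 ft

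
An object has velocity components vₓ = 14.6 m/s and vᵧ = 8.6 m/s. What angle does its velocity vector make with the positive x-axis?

θ = arctan(vᵧ/vₓ) = arctan(8.6/14.6) = 30.5°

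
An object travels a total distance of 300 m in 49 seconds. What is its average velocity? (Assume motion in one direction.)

v_avg = Δd / Δt = 300 / 49 = 6.12 m/s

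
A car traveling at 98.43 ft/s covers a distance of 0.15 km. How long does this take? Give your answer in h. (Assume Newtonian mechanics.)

d = 0.15 km × 1000.0 = 150.0 m
v = 98.43 ft/s × 0.3048 = 30.0015 m/s
t = d / v = 150.0 / 30.0015 = 4.99975 s
t = 4.99975 s / 3600.0 = 0.001389 h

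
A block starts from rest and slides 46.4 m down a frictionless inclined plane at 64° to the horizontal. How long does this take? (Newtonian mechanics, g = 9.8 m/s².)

a = g sin(θ) = 9.8 × sin(64°) = 8.8082 m/s²
t = √(2d/a) = √(2 × 46.4 / 8.8082) = 3.25 s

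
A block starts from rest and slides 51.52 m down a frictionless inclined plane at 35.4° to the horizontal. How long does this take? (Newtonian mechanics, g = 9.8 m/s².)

a = g sin(θ) = 9.8 × sin(35.4°) = 5.677 m/s²
t = √(2d/a) = √(2 × 51.52 / 5.677) = 4.26 s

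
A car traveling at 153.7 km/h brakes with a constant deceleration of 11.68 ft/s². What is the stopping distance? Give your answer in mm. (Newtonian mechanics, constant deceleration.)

v₀ = 153.7 km/h × 0.2777777777777778 = 42.6944 m/s
a = 11.68 ft/s² × 0.3048 = 3.56006 m/s²
d = v₀² / (2a) = 42.6944² / (2 × 3.56006) = 1822.81 / 7.12012 = 256.008 m
d = 256.008 m / 0.001 = 256000 mm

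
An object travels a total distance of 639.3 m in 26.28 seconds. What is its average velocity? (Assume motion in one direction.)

v_avg = Δd / Δt = 639.3 / 26.28 = 24.33 m/s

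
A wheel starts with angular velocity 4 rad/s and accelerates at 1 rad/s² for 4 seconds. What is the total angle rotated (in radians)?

θ = ω₀t + ½αt² = 4×4 + ½×1×4² = 24.0 rad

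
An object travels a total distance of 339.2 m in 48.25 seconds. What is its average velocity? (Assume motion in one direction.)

v_avg = Δd / Δt = 339.2 / 48.25 = 7.03 m/s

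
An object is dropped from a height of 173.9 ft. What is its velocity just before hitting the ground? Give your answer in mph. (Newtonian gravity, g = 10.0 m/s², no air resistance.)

h = 173.9 ft × 0.3048 = 53.0047 m
v = √(2gh) = √(2 × 10.0 × 53.0047) = 32.5591 m/s
v = 32.5591 m/s / 0.44704 = 72.83 mph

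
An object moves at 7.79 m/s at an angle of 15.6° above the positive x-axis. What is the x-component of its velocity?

vₓ = v cos(θ) = 7.79 × cos(15.6°) = 7.5 m/s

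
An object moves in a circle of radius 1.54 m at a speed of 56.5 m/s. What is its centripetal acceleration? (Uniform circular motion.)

a_c = v²/r = 56.5²/1.54 = 3192.25/1.54 = 2072.89 m/s²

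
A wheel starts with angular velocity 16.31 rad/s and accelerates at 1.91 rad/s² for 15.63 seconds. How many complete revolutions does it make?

θ = ω₀t + ½αt² = 16.31×15.63 + ½×1.91×15.63² = 488.2288395 rad
Total revolutions = θ/(2π) = 488.2288395/(2π) = 77.7
Complete revolutions = ⌊77.7⌋ = 77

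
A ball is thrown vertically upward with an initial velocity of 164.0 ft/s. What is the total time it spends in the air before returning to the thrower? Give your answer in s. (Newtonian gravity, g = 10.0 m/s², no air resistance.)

v₀ = 164.0 ft/s × 0.3048 = 49.9872 m/s
t_total = 2 × v₀ / g = 2 × 49.9872 / 10.0 = 9.997 s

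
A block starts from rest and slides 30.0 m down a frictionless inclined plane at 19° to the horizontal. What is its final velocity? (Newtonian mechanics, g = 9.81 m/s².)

a = g sin(θ) = 9.81 × sin(19°) = 3.1938 m/s²
v = √(2ad) = √(2 × 3.1938 × 30.0) = 13.84 m/s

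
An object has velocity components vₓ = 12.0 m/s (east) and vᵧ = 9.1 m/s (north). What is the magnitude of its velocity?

|v| = √(vₓ² + vᵧ²) = √(12.0² + 9.1²) = √(226.81) = 15.06 m/s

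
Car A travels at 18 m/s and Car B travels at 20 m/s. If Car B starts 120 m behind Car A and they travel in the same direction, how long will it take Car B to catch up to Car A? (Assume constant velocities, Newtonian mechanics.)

Relative speed: v_rel = 20 - 18 = 2 m/s
Time to catch: t = d₀/v_rel = 120/2 = 60.0 s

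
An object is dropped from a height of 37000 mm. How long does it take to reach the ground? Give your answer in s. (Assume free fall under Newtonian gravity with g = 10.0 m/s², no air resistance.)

h = 37000 mm × 0.001 = 37.0 m
t = √(2h/g) = √(2 × 37.0 / 10.0) = 2.72 s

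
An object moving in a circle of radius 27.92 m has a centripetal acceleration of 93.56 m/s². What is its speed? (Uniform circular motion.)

v = √(a_c × r) = √(93.56 × 27.92) = 51.11 m/s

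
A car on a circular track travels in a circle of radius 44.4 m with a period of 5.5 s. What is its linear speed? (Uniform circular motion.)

v = 2πr/T = 2π×44.4/5.5 = 50.72 m/s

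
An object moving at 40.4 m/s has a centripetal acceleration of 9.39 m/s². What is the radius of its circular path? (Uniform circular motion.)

r = v²/a_c = 40.4²/9.39 = 173.82 m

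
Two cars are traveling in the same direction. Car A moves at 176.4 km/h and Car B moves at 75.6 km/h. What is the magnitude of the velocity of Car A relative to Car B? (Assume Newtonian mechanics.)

v_rel = |v_A - v_B| = |176.4 - 75.6| = 100.8 km/h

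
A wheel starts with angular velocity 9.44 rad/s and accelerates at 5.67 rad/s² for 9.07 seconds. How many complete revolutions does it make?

θ = ω₀t + ½αt² = 9.44×9.07 + ½×5.67×9.07² = 318.8417915 rad
Total revolutions = θ/(2π) = 318.8417915/(2π) = 50.75
Complete revolutions = ⌊50.75⌋ = 50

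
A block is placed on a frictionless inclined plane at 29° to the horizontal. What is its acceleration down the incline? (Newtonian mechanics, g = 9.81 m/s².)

a = g sin(θ) = 9.81 × sin(29°) = 9.81 × 0.4848 = 4.76 m/s²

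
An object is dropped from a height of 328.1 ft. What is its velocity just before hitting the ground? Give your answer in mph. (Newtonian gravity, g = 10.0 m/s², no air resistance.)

h = 328.1 ft × 0.3048 = 100.005 m
v = √(2gh) = √(2 × 10.0 × 100.005) = 44.7225 m/s
v = 44.7225 m/s / 0.44704 = 100.0 mph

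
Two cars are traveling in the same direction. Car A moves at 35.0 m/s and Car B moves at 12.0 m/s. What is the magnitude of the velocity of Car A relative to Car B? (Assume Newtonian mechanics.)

v_rel = |v_A - v_B| = |35.0 - 12.0| = 23.0 m/s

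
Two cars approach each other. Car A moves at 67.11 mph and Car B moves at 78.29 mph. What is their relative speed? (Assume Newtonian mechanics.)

v_rel = v_A + v_B = 67.11 + 78.29 = 145.4 mph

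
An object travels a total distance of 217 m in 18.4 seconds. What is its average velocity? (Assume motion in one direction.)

v_avg = Δd / Δt = 217 / 18.4 = 11.79 m/s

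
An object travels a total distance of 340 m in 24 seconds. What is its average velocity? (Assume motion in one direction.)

v_avg = Δd / Δt = 340 / 24 = 14.17 m/s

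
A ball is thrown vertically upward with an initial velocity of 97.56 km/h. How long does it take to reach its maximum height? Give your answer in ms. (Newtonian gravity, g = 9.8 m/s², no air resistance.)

v₀ = 97.56 km/h × 0.2777777777777778 = 27.1 m/s
t_up = v₀ / g = 27.1 / 9.8 = 2.76531 s
t_up = 2.76531 s / 0.001 = 2765 ms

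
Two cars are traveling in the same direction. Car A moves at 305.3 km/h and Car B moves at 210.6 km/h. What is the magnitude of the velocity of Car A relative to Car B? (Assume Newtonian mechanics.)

v_rel = |v_A - v_B| = |305.3 - 210.6| = 94.7 km/h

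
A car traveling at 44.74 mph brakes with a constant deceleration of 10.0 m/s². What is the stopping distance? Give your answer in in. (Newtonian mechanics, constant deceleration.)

v₀ = 44.74 mph × 0.44704 = 20.0006 m/s
d = v₀² / (2a) = 20.0006² / (2 × 10.0) = 400.024 / 20.0 = 20.0012 m
d = 20.0012 m / 0.0254 = 787.4 in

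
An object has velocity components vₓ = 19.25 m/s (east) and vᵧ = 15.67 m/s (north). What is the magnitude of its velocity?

|v| = √(vₓ² + vᵧ²) = √(19.25² + 15.67²) = √(616.1114) = 24.82 m/s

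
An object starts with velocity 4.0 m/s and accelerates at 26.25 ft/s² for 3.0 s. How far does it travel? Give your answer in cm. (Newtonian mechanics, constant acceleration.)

a = 26.25 ft/s² × 0.3048 = 8.001 m/s²
d = v₀ × t + ½ × a × t² = 4.0 × 3.0 + 0.5 × 8.001 × 3.0² = 48.0045 m
d = 48.0045 m / 0.01 = 4800 cm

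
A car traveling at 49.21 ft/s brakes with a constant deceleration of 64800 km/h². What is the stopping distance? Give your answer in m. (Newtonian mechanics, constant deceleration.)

v₀ = 49.21 ft/s × 0.3048 = 14.9992 m/s
a = 64800 km/h² × 7.716049382716049e-05 = 5.0 m/s²
d = v₀² / (2a) = 14.9992² / (2 × 5.0) = 224.976 / 10.0 = 22.5 m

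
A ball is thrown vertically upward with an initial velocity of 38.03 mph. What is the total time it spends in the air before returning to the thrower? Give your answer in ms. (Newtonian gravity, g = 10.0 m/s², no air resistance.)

v₀ = 38.03 mph × 0.44704 = 17.0009 m/s
t_total = 2 × v₀ / g = 2 × 17.0009 / 10.0 = 3.40018 s
t_total = 3.40018 s / 0.001 = 3400 ms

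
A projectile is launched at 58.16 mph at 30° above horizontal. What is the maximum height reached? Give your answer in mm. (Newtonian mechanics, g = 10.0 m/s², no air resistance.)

v₀ = 58.16 mph × 0.44704 = 25.9998 m/s
H = v₀² × sin²(θ) / (2g) = 25.9998² × sin(30°)² / (2 × 10.0) = 675.99 × 0.25 / 20.0 = 8.44988 m
H = 8.44988 m / 0.001 = 8450 mm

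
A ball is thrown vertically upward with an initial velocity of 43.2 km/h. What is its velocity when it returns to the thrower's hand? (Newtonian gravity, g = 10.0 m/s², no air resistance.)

By conservation of energy (no air resistance), the ball returns to the throw height with the same speed as launch, but directed downward.
|v_ground| = v₀ = 43.2 km/h
v_ground = 43.2 km/h (downward)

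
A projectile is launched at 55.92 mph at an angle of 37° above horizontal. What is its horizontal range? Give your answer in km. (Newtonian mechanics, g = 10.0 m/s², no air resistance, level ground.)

v₀ = 55.92 mph × 0.44704 = 24.9985 m/s
R = v₀² × sin(2θ) / g = 24.9985² × sin(2 × 37°) / 10.0 = 624.925 × 0.961262 / 10.0 = 60.0717 m
R = 60.0717 m / 1000.0 = 0.06007 km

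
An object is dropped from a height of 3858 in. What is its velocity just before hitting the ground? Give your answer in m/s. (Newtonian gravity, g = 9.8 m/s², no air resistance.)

h = 3858 in × 0.0254 = 97.9932 m
v = √(2gh) = √(2 × 9.8 × 97.9932) = 43.83 m/s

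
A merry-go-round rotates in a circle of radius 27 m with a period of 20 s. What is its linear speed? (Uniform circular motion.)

v = 2πr/T = 2π×27/20 = 8.48 m/s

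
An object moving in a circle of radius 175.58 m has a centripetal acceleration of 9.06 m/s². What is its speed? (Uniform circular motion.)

v = √(a_c × r) = √(9.06 × 175.58) = 39.88 m/s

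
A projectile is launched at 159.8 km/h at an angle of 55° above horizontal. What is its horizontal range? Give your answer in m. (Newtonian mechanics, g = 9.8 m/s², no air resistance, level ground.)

v₀ = 159.8 km/h × 0.2777777777777778 = 44.3889 m/s
R = v₀² × sin(2θ) / g = 44.3889² × sin(2 × 55°) / 9.8 = 1970.37 × 0.939693 / 9.8 = 188.9 m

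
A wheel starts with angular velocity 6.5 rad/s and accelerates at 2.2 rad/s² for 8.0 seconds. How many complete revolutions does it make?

θ = ω₀t + ½αt² = 6.5×8.0 + ½×2.2×8.0² = 122.4 rad
Total revolutions = θ/(2π) = 122.4/(2π) = 19.48
Complete revolutions = ⌊19.48⌋ = 19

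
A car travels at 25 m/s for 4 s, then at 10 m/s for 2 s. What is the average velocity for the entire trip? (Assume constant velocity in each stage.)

d₁ = v₁t₁ = 25 × 4 = 100 m
d₂ = v₂t₂ = 10 × 2 = 20 m
d_total = 120 m, t_total = 6 s
v_avg = d_total/t_total = 120/6 = 20.0 m/s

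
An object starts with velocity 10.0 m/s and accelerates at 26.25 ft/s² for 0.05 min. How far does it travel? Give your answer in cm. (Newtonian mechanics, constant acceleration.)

a = 26.25 ft/s² × 0.3048 = 8.001 m/s²
t = 0.05 min × 60.0 = 3.0 s
d = v₀ × t + ½ × a × t² = 10.0 × 3.0 + 0.5 × 8.001 × 3.0² = 66.0045 m
d = 66.0045 m / 0.01 = 6600 cm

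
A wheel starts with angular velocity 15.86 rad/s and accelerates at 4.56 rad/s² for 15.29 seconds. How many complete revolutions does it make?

θ = ω₀t + ½αt² = 15.86×15.29 + ½×4.56×15.29² = 775.527148 rad
Total revolutions = θ/(2π) = 775.527148/(2π) = 123.43
Complete revolutions = ⌊123.43⌋ = 123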